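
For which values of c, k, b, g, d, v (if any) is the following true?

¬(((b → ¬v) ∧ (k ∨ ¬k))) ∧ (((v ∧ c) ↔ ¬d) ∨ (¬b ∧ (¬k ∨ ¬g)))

c = False, k = False, b = True, g = False, d = True, v = True

  ¬(((b → ¬v) ∧ (k ∨ ¬k))) = True
    (b → ¬v) ∧ (k ∨ ¬k) = False
      b → ¬v = False
        ¬v = False
      k ∨ ¬k = True
        ¬k = True
  ((v ∧ c) ↔ ¬d) ∨ (¬b ∧ (¬k ∨ ¬g)) = True
    (v ∧ c) ↔ ¬d = True
      v ∧ c = False
      ¬d = False
    ¬b ∧ (¬k ∨ ¬g) = False
      ¬b = False
      ¬k ∨ ¬g = True
        ¬k = True
        ¬g = True
Both conjuncts True, so the formula holds.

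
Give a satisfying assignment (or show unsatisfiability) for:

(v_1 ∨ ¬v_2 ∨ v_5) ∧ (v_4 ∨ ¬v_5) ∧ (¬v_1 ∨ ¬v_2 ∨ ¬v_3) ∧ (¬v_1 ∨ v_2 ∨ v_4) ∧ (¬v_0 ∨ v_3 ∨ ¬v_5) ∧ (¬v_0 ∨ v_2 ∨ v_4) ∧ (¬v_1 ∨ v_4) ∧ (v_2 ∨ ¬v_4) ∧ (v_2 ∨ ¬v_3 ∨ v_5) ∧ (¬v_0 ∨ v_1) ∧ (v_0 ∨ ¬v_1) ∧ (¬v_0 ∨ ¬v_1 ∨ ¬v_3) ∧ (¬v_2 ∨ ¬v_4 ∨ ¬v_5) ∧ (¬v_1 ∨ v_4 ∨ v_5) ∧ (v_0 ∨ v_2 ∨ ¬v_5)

Set v_0 = False.
  then (v_0 ∨ ¬v_1) forces v_1 = False.
Try v_2 = True:
  (v_1 ∨ ¬v_2 ∨ v_5) forces v_5 = True.
  (v_4 ∨ ¬v_5) forces v_4 = True.
  clause (¬v_2 ∨ ¬v_4 ∨ ¬v_5) is falsified — backtrack.
So v_2 = False.
  then (v_2 ∨ ¬v_4) forces v_4 = False.
  then (v_0 ∨ v_2 ∨ ¬v_5) forces v_5 = False.
  then (v_2 ∨ ¬v_3 ∨ v_5) forces v_3 = False.
All clauses satisfied.

v_0 = False, v_1 = False, v_2 = False, v_3 = False, v_4 = False, v_5 = False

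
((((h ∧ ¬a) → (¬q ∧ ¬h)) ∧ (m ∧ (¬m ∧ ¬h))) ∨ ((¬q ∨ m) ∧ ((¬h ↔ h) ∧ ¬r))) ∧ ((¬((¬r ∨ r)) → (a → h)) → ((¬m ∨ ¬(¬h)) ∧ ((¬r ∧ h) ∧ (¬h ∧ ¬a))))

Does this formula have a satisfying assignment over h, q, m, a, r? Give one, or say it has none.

The conjunct (((h ∧ ¬a) → (¬q ∧ ¬h)) ∧ (m ∧ (¬m ∧ ¬h))) ∨ ((¬q ∨ m) ∧ ((¬h ↔ h) ∧ ¬r)) is unsatisfiable on its own:
  h = True: this becomes (a ∧ False) ∨ ((¬q ∨ m) ∧ False) = False.
  h = False: simplifies to m ∧ ¬m.
    m = True: the conjunct ¬m is False.
    m = False: the conjunct m is False.
So the whole conjunction is unsatisfiable.

UNSATISFIABLE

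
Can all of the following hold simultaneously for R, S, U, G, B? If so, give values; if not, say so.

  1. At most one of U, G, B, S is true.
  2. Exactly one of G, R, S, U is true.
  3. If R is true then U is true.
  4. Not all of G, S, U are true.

R = False, S = False, U = True, G = False, B = False

  (1) {U, G, B, S}: 1 true — at most one ✓
  (2) {G, R, S, U}: 1 true — exactly one ✓
  (3) R=F ⇒ U: vacuous ✓
  (4) {G, S, U}: 1/3 true — not all ✓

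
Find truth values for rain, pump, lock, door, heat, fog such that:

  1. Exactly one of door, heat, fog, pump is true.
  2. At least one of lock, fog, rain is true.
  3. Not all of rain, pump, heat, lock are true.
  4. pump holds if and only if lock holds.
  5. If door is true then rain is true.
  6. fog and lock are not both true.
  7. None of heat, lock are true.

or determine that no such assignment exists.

rain = True, pump = False, lock = False, door = False, heat = False, fog = True

  (1) {door, heat, fog, pump}: 1 true — exactly one ✓
  (2) {lock, fog, rain}: 2 true — at least one ✓
  (3) {rain, pump, heat, lock}: 1/4 true — not all ✓
  (4) pump=F, lock=F — same ✓
  (5) door=F ⇒ rain: vacuous ✓
  (6) fog=T, lock=F — not both ✓
  (7) {heat, lock}: 0 true — none ✓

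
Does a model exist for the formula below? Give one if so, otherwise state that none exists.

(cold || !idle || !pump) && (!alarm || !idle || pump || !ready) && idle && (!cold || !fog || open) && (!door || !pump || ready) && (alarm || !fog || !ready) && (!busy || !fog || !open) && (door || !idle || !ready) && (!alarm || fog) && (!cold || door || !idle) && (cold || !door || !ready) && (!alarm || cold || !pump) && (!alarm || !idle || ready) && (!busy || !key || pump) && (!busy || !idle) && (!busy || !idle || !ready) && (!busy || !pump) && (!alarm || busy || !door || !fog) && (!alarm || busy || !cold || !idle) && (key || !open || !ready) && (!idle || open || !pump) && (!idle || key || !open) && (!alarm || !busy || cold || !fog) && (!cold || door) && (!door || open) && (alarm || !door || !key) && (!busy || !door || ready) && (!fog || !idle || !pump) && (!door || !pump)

busy=F, open=T, key=T, idle=T, alarm=F, fog=F, ready=F, cold=F, door=F, pump=F

Unit clause (idle) forces idle = True.
In (!busy || !idle) only !busy is left, so busy = False.
Set open = True.
  then (!idle || key || !open) forces key = True.
Try alarm = True:
  (!alarm || fog) forces fog = True.
  (!alarm || !idle || ready) forces ready = True.
  (!alarm || !idle || pump || !ready) forces pump = True.
  clause (!fog || !idle || !pump) is falsified — backtrack.
So alarm = False.
  then (alarm || !door || !key) forces door = False.
  then (door || !idle || !ready) forces ready = False.
  then (!cold || door || !idle) forces cold = False.
  then (cold || !idle || !pump) forces pump = False.
Set fog = False.
All clauses satisfied.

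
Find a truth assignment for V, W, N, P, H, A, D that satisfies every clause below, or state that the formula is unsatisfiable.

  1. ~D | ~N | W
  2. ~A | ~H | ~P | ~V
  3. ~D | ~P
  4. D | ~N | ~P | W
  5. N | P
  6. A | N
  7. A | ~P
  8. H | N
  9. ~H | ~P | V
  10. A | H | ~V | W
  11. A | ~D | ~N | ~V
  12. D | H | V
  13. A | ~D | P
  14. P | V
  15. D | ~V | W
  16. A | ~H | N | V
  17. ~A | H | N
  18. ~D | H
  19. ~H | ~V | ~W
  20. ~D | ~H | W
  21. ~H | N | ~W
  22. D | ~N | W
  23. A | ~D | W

Try V = False:
  (P | V) forces P = True.
  (~D | ~P) forces D = False.
  (A | ~P) forces A = True.
  (~H | ~P | V) forces H = False.
  clause (D | H | V) is falsified — backtrack.
So V = True.
Try W = False:
  (D | ~V | W) forces D = True.
  (~D | ~N | W) forces N = False.
  (~D | ~P) forces P = False.
  clause (N | P) is falsified — backtrack.
So W = True.
  then (~H | ~V | ~W) forces H = False.
  then (H | N) forces N = True.
  then (~D | H) forces D = False.
Set P = False.
Set A = False.
All clauses satisfied.

V = True, W = True, N = True, P = False, H = False, A = False, D = False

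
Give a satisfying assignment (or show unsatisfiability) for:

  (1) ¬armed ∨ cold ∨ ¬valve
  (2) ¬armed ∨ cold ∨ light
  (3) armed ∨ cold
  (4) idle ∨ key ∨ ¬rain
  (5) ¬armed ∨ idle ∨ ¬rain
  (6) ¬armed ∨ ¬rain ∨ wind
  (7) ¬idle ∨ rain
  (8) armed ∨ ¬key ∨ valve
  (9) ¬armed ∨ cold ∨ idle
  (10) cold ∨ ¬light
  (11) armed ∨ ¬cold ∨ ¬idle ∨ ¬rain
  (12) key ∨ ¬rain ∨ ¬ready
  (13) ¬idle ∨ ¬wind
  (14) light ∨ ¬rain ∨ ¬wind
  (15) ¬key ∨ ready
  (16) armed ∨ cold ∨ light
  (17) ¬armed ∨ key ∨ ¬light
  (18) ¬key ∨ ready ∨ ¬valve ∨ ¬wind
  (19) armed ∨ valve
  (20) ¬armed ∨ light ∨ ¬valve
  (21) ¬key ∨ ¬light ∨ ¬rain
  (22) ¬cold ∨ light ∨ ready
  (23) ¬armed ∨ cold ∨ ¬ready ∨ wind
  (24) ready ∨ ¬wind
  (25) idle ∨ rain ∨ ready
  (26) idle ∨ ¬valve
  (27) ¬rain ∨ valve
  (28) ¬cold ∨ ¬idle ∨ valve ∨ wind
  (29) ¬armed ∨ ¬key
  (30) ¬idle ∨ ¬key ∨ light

cold = True, valve = False, wind = True, key = False, armed = True, ready = True, rain = False, idle = False, light = False

Try cold = False:
  (armed ∨ cold) forces armed = True.
  (¬armed ∨ cold ∨ ¬valve) forces valve = False.
  (¬armed ∨ cold ∨ light) forces light = True.
  clause (cold ∨ ¬light) is falsified — backtrack.
So cold = True.
Try valve = True:
  (idle ∨ ¬valve) forces idle = True.
  (¬idle ∨ rain) forces rain = True.
  (armed ∨ ¬cold ∨ ¬idle ∨ ¬rain) forces armed = True.
  (¬armed ∨ ¬rain ∨ wind) forces wind = True.
  clause (¬idle ∨ ¬wind) is falsified — backtrack.
So valve = False.
  then (armed ∨ valve) forces armed = True.
  then (¬rain ∨ valve) forces rain = False.
  then (¬armed ∨ ¬key) forces key = False.
  then (¬idle ∨ rain) forces idle = False.
  then (¬armed ∨ key ∨ ¬light) forces light = False.
  then (¬cold ∨ light ∨ ready) forces ready = True.
Set wind = True.
All clauses satisfied.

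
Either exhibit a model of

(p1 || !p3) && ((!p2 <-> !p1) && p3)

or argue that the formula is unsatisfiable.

p1 = True, p2 = True, p3 = True

  p1 || !p3 = True
    !p3 = False
  (!p2 <-> !p1) && p3 = True
    !p2 <-> !p1 = True
      !p2 = False
      !p1 = False
Both conjuncts True, so the formula holds.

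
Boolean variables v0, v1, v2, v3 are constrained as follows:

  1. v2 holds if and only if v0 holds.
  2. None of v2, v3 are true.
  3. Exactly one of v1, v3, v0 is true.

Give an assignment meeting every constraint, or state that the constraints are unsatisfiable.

v0 = False; v1 = True; v2 = False; v3 = False

  (1) v2=F, v0=F — same ✓
  (2) {v2, v3}: 0 true — none ✓
  (3) {v1, v3, v0}: 1 true — exactly one ✓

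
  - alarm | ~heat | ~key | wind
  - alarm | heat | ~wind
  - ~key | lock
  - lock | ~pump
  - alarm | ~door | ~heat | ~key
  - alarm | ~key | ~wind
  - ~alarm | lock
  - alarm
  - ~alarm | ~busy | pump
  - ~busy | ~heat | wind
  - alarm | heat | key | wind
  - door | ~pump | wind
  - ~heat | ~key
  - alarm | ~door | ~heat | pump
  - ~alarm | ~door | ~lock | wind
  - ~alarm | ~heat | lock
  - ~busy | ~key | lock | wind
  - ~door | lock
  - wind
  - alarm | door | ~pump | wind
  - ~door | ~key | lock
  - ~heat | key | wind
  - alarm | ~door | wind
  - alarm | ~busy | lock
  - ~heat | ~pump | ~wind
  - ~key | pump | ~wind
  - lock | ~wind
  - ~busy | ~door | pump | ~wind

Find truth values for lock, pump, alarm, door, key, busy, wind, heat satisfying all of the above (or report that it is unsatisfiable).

Unit clause (alarm) forces alarm = True.
Unit clause (wind) forces wind = True.
In (lock | ~wind) only lock is left, so lock = True.
Set pump = True.
  then (~heat | ~pump | ~wind) forces heat = False.
Set door = False.
Set key = False.
Set busy = True.
All clauses satisfied.

lock = True, pump = True, alarm = True, door = False, key = False, busy = True, wind = True, heat = False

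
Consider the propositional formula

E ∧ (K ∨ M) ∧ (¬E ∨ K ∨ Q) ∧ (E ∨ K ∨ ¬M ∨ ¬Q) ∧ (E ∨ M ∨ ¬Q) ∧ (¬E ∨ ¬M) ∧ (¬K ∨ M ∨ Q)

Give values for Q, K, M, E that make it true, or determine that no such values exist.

Q=T, K=T, M=F, E=T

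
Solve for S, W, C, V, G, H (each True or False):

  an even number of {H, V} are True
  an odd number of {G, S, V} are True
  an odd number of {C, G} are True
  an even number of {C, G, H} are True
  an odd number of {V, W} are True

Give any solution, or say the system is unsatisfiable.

S = False, W = False, C = True, V = True, G = False, H = True

{H, V}: 2 true → even ✓
{G, S, V}: 1 true → odd ✓
{C, G}: 1 true → odd ✓
{C, G, H}: 2 true → even ✓
{V, W}: 1 true → odd ✓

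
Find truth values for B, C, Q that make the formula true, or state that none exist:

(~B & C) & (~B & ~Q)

B: False, C: True, Q: False

  ~B & C = True
    ~B = True
  ~B & ~Q = True
    ~B = True
    ~Q = True
Both conjuncts True, so the formula holds.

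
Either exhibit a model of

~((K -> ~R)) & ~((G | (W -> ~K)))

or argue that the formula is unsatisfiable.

G = False; K = True; R = True; W = True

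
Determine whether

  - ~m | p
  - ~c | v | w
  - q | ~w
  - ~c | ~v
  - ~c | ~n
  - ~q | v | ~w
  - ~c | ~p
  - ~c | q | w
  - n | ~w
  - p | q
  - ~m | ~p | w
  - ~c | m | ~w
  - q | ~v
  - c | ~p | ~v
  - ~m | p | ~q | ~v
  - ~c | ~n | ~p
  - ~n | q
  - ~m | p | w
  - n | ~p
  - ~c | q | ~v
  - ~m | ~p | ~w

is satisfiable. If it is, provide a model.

Set q = True.
Try m = True:
  (~m | p) forces p = True.
  (~c | ~p) forces c = False.
  (~m | ~p | w) forces w = True.
  clause (~m | ~p | ~w) is falsified — backtrack.
So m = False.
Set p = False.
Set v = False.
  then (~q | v | ~w) forces w = False.
  then (~c | v | w) forces c = False.
Set n = False.
All clauses satisfied.

q = True; m = False; p = False; v = False; n = False; w = False; c = False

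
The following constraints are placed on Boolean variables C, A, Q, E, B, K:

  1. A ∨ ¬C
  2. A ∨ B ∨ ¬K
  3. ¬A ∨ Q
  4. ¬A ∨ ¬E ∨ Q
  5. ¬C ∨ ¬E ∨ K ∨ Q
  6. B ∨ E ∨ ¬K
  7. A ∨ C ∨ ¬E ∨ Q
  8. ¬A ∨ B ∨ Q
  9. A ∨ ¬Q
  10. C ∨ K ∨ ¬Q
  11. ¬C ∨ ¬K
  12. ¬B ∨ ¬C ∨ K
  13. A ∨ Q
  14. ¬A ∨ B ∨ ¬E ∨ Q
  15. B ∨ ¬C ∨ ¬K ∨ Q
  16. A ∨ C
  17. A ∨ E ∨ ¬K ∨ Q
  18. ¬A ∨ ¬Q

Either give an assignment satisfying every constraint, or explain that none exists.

Case A = True:
  (¬A ∨ Q) forces Q = True.
  Clause (¬A ∨ ¬Q) is falsified — contradiction.
Case A = False:
  (A ∨ ¬C) forces C = False.
  Clause (A ∨ C) is falsified — contradiction.
Both cases fail, so the formula is unsatisfiable.

UNSATISFIABLE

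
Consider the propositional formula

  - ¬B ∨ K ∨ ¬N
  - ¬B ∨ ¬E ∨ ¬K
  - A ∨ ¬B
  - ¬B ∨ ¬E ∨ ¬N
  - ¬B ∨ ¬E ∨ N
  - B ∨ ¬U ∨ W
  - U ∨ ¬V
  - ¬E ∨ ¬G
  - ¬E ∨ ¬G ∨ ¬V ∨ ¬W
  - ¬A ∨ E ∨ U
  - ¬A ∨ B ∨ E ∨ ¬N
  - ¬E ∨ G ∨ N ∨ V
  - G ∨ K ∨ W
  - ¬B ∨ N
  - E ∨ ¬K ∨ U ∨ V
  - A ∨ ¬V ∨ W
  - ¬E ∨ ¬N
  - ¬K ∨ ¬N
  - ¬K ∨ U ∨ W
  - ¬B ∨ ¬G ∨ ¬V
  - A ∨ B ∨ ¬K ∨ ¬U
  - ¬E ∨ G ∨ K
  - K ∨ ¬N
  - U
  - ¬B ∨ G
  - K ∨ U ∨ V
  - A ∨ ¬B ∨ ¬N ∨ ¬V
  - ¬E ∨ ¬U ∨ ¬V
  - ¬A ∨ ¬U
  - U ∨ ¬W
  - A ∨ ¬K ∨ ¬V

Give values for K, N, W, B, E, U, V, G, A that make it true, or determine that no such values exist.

K = False; N = False; W = True; B = False; E = False; U = True; V = True; G = True; A = False

Unit clause (U) forces U = True.
In (¬A ∨ ¬U) only ¬A is left, so A = False.
In (A ∨ ¬B) only ¬B is left, so B = False.
In (B ∨ ¬U ∨ W) only W is left, so W = True.
In (A ∨ B ∨ ¬K ∨ ¬U) only ¬K is left, so K = False.
In (K ∨ ¬N) only ¬N is left, so N = False.
Try E = True:
  (¬E ∨ ¬G) forces G = False.
  clause (¬E ∨ G ∨ K) is falsified — backtrack.
So E = False.
Set V = True.
Set G = True.
All clauses satisfied.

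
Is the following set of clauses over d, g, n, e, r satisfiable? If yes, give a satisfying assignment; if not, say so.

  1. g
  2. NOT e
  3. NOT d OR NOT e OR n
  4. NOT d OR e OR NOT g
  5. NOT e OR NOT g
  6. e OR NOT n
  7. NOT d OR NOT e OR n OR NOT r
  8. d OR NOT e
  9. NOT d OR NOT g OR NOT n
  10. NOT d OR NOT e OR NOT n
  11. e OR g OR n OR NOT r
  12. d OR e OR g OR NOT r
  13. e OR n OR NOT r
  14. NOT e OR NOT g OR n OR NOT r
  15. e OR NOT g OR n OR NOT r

Unit clause (g) forces g = True.
Unit clause (NOT e) forces e = False.
In (NOT d OR e OR NOT g) only NOT d is left, so d = False.
In (e OR NOT n) only NOT n is left, so n = False.
In (e OR n OR NOT r) only NOT r is left, so r = False.
All clauses satisfied.

d=F, g=T, n=F, e=F, r=F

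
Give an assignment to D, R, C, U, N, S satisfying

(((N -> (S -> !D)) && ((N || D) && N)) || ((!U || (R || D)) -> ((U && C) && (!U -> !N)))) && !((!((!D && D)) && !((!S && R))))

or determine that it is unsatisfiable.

D = False; R = True; C = False; U = True; N = True; S = False

  ((N -> (S -> !D)) && ((N || D) && N)) || ((!U || (R || D)) -> ((U && C) && (!U -> !N))) = True
    (N -> (S -> !D)) && ((N || D) && N) = True
      N -> (S -> !D) = True
        S -> !D = True
          !D = True
      (N || D) && N = True
        N || D = True
    (!U || (R || D)) -> ((U && C) && (!U -> !N)) = False
      !U || (R || D) = True
        !U = False
        R || D = True
      (U && C) && (!U -> !N) = False
        U && C = False
        !U -> !N = True
          !U = False
          !N = False
  !((!((!D && D)) && !((!S && R)))) = True
    !((!D && D)) && !((!S && R)) = False
      !((!D && D)) = True
        !D && D = False
          !D = True
      !((!S && R)) = False
        !S && R = True
          !S = True
Both conjuncts True, so the formula holds.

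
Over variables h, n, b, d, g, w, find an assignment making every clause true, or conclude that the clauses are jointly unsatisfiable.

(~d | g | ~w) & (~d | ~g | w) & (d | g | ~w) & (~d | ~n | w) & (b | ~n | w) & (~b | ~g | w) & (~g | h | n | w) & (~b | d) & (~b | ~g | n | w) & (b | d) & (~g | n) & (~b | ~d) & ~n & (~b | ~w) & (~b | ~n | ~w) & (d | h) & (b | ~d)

UNSATISFIABLE

Case b = True:
  (~b | d) forces d = True.
  Clause (~b | ~d) is falsified — contradiction.
Case b = False:
  (b | d) forces d = True.
  Clause (b | ~d) is falsified — contradiction.
Both cases fail, so the formula is unsatisfiable.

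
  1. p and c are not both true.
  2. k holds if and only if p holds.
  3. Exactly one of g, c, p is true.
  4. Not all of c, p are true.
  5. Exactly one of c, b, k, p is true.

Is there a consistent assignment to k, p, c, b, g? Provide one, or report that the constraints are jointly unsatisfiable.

k = False, p = False, c = True, b = False, g = False

  (1) p=F, c=T — not both ✓
  (2) k=F, p=F — same ✓
  (3) {g, c, p}: 1 true — exactly one ✓
  (4) {c, p}: 1/2 true — not all ✓
  (5) {c, b, k, p}: 1 true — exactly one ✓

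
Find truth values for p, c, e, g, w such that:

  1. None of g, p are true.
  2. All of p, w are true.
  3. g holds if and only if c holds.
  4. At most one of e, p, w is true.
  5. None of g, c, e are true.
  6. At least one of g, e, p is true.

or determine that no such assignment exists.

The formula is unsatisfiable.

Case p = True:
  Constraint (1) is violated (p=T) — contradiction.
Case p = False:
  Constraint (2) is violated (p=F) — contradiction.
Both cases fail — unsatisfiable.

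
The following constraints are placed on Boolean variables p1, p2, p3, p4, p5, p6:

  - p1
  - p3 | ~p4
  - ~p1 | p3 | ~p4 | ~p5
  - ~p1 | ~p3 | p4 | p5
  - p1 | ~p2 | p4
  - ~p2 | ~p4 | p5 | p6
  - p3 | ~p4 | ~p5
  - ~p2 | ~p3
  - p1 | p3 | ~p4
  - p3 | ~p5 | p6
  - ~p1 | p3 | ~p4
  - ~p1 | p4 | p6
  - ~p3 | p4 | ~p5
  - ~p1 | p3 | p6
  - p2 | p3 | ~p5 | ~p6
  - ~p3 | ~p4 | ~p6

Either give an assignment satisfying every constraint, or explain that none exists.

p1 = True, p2 = False, p3 = True, p4 = True, p5 = False, p6 = False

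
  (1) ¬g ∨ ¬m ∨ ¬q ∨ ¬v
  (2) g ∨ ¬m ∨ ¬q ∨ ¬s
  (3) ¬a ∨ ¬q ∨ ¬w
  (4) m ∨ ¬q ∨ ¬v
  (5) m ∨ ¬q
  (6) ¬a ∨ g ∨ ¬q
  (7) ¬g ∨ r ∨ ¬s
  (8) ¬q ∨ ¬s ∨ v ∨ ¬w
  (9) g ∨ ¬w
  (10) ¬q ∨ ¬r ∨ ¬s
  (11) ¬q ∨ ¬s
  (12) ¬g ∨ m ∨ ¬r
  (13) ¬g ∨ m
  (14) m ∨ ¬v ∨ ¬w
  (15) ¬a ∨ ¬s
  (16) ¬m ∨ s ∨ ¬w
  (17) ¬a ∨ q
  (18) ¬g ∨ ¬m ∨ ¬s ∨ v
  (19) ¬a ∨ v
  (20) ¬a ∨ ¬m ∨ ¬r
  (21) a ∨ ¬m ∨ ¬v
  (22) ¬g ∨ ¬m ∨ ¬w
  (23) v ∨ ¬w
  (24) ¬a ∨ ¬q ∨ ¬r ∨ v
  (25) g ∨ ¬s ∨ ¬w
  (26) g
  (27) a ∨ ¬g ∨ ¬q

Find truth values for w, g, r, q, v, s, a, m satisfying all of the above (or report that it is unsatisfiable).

Unit clause (g) forces g = True.
In (¬g ∨ m) only m is left, so m = True.
In (¬g ∨ ¬m ∨ ¬w) only ¬w is left, so w = False.
Set r = True.
  then (¬a ∨ ¬m ∨ ¬r) forces a = False.
  then (a ∨ ¬m ∨ ¬v) forces v = False.
  then (a ∨ ¬g ∨ ¬q) forces q = False.
  then (¬g ∨ ¬m ∨ ¬s ∨ v) forces s = False.
All clauses satisfied.

w: False; g: True; r: True; q: False; v: False; s: False; a: False; m: True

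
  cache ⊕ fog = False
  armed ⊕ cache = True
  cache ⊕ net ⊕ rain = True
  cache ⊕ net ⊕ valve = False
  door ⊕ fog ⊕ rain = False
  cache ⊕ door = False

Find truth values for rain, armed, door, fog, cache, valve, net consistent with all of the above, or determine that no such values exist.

rain = False, armed = False, door = True, fog = True, cache = True, valve = True, net = False

cache ⊕ fog = T ⊕ T = False ✓
armed ⊕ cache = F ⊕ T = True ✓
cache ⊕ net ⊕ rain = T ⊕ F ⊕ F = True ✓
cache ⊕ net ⊕ valve = T ⊕ F ⊕ T = False ✓
door ⊕ fog ⊕ rain = T ⊕ T ⊕ F = False ✓
cache ⊕ door = T ⊕ T = False ✓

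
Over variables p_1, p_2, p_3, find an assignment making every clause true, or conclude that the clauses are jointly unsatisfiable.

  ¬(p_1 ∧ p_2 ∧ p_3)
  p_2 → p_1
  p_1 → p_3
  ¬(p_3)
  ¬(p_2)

p_1 = False, p_2 = False, p_3 = False

Unit clause (¬p_2) forces p_2 = False.
Unit clause (¬p_3) forces p_3 = False.
In (¬p_1 ∨ p_3) only ¬p_1 is left, so p_1 = False.
Check each clause:
  (¬p_2): ¬p_2 holds.
  (¬p_3): ¬p_3 holds.
  (¬p_1 ∨ p_3): ¬p_1 holds.
  (¬p_1 ∨ ¬p_2 ∨ ¬p_3): ¬p_1 holds.
  (p_1 ∨ ¬p_2): ¬p_2 holds.
All clauses satisfied.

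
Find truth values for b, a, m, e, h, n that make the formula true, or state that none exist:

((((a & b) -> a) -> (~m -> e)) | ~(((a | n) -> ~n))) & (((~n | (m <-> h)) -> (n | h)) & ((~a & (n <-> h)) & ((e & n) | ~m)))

b = False; a = False; m = True; e = True; h = True; n = True

  (((a & b) -> a) -> (~m -> e)) | ~(((a | n) -> ~n)) = True
    ((a & b) -> a) -> (~m -> e) = True
      (a & b) -> a = True
        a & b = False
      ~m -> e = True
        ~m = False
    ~(((a | n) -> ~n)) = True
      (a | n) -> ~n = False
        a | n = True
        ~n = False
  ((~n | (m <-> h)) -> (n | h)) & ((~a & (n <-> h)) & ((e & n) | ~m)) = True
    (~n | (m <-> h)) -> (n | h) = True
      ~n | (m <-> h) = True
        ~n = False
        m <-> h = True
      n | h = True
    (~a & (n <-> h)) & ((e & n) | ~m) = True
      ~a & (n <-> h) = True
        ~a = True
        n <-> h = True
      (e & n) | ~m = True
        e & n = True
        ~m = False
Both conjuncts True, so the formula holds.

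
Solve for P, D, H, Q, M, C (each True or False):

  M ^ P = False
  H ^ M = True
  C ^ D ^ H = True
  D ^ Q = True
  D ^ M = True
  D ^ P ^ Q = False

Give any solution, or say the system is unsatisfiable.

P = True; D = False; H = False; Q = True; M = True; C = True

M ^ P = T ^ T = False ✓
H ^ M = F ^ T = True ✓
C ^ D ^ H = T ^ F ^ F = True ✓
D ^ Q = F ^ T = True ✓
D ^ M = F ^ T = True ✓
D ^ P ^ Q = F ^ T ^ T = False ✓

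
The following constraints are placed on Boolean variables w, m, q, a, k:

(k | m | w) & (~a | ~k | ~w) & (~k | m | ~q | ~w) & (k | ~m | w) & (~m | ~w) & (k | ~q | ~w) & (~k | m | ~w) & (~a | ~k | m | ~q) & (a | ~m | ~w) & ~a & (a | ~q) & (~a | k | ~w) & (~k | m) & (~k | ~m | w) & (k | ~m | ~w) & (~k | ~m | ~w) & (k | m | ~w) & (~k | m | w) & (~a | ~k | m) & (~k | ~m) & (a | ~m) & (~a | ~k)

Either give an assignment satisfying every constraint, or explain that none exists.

Case a = True:
  Clause (~a) is falsified — contradiction.
Case a = False:
  (a | ~q) forces q = False.
  (a | ~m) forces m = False.
  (~k | m) forces k = False.
  (k | m | w) forces w = True.
  Clause (k | m | ~w) is falsified — contradiction.
Both cases fail, so the formula is unsatisfiable.

The formula is unsatisfiable.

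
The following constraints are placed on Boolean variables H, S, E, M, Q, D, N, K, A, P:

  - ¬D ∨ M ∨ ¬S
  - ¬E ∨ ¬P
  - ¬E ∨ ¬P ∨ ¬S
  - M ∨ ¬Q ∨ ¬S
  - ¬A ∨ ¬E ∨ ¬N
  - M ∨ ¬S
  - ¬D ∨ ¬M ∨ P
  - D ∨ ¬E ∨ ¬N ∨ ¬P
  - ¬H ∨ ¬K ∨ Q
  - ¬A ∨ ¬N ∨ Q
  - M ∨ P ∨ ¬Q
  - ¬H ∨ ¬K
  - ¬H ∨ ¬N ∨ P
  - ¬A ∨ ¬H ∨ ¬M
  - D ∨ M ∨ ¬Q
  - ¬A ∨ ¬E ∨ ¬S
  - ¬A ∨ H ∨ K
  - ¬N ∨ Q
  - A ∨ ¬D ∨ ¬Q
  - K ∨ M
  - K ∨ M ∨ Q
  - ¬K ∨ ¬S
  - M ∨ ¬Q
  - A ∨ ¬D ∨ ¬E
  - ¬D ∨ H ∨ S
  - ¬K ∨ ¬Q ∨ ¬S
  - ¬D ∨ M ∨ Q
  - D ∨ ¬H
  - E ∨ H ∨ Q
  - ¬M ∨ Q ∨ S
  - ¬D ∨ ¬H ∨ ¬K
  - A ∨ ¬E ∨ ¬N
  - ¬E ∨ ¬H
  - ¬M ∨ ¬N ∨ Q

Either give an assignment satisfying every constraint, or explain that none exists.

H = False, S = False, E = False, M = True, Q = True, D = False, N = True, K = False, A = False, P = True

Set H = False.
Set S = False.
  then (¬D ∨ H ∨ S) forces D = False.
Set E = False.
  then (E ∨ H ∨ Q) forces Q = True.
  then (D ∨ M ∨ ¬Q) forces M = True.
Set N = True.
Set K = False.
  then (¬A ∨ H ∨ K) forces A = False.
Set P = True.
All clauses satisfied.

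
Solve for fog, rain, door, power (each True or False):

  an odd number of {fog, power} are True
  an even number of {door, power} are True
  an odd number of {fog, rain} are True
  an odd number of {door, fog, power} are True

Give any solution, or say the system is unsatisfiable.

fog: True, rain: False, door: False, power: False

{fog, power}: 1 true → odd ✓
{door, power}: 0 true → even ✓
{fog, rain}: 1 true → odd ✓
{door, fog, power}: 1 true → odd ✓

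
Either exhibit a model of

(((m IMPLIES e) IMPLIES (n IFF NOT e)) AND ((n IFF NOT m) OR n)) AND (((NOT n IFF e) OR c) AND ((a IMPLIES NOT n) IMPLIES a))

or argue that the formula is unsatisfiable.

c=F, n=F, e=T, a=T, m=T

  ((m IMPLIES e) IMPLIES (n IFF NOT e)) AND ((n IFF NOT m) OR n) = True
    (m IMPLIES e) IMPLIES (n IFF NOT e) = True
      m IMPLIES e = True
      n IFF NOT e = True
        NOT e = False
    (n IFF NOT m) OR n = True
      n IFF NOT m = True
        NOT m = False
  ((NOT n IFF e) OR c) AND ((a IMPLIES NOT n) IMPLIES a) = True
    (NOT n IFF e) OR c = True
      NOT n IFF e = True
        NOT n = True
    (a IMPLIES NOT n) IMPLIES a = True
      a IMPLIES NOT n = True
        NOT n = True
Both conjuncts True, so the formula holds.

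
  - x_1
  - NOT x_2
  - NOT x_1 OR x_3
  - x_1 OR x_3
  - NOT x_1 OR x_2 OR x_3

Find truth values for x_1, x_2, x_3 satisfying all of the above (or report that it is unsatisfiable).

Unit clause (x_1) forces x_1 = True.
Unit clause (NOT x_2) forces x_2 = False.
In (NOT x_1 OR x_3) only x_3 is left, so x_3 = True.
Check each clause:
  (x_1): x_1 holds.
  (NOT x_2): NOT x_2 holds.
  (NOT x_1 OR x_3): x_3 holds.
  (x_1 OR x_3): x_1 holds.
  (NOT x_1 OR x_2 OR x_3): x_3 holds.
All clauses satisfied.

x_1 = True; x_2 = False; x_3 = True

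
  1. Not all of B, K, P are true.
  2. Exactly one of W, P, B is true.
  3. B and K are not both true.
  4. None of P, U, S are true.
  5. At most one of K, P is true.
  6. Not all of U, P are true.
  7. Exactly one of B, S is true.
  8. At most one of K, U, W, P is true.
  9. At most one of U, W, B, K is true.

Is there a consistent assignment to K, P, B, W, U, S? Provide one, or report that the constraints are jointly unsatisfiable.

K: False; P: False; B: True; W: False; U: False; S: False

  (1) {B, K, P}: 1/3 true — not all ✓
  (2) {W, P, B}: 1 true — exactly one ✓
  (3) B=T, K=F — not both ✓
  (4) {P, U, S}: 0 true — none ✓
  (5) {K, P}: 0 true — at most one ✓
  (6) {U, P}: 0/2 true — not all ✓
  (7) {B, S}: 1 true — exactly one ✓
  (8) {K, U, W, P}: 0 true — at most one ✓
  (9) {U, W, B, K}: 1 true — at most one ✓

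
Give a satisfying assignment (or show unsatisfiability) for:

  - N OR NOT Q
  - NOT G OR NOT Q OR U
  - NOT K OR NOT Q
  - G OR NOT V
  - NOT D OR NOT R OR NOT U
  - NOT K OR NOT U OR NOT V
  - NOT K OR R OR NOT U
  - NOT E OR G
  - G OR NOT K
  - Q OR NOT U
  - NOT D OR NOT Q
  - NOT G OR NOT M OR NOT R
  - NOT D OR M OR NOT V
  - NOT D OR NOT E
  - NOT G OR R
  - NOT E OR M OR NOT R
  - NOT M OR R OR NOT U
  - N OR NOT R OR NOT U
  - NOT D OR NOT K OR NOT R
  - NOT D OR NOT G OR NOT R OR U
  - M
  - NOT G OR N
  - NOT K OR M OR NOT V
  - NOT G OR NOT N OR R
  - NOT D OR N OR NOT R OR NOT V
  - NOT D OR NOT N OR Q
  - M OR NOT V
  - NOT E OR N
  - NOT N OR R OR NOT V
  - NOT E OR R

D = False; N = True; V = False; U = False; G = False; M = True; K = False; R = True; E = False; Q = False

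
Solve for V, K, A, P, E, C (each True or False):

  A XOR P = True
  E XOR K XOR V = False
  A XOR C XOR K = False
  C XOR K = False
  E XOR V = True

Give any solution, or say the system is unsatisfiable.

V=T; K=T; A=F; P=T; E=F; C=T

A XOR P = F XOR T = True ✓
E XOR K XOR V = F XOR T XOR T = False ✓
A XOR C XOR K = F XOR T XOR T = False ✓
C XOR K = T XOR T = False ✓
E XOR V = F XOR T = True ✓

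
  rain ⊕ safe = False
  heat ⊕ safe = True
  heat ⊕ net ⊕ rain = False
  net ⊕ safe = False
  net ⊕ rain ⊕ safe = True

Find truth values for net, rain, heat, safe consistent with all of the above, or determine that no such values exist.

net: True; rain: True; heat: False; safe: True

rain ⊕ safe = T ⊕ T = False ✓
heat ⊕ safe = F ⊕ T = True ✓
heat ⊕ net ⊕ rain = F ⊕ T ⊕ T = False ✓
net ⊕ safe = T ⊕ T = False ✓
net ⊕ rain ⊕ safe = T ⊕ T ⊕ T = True ✓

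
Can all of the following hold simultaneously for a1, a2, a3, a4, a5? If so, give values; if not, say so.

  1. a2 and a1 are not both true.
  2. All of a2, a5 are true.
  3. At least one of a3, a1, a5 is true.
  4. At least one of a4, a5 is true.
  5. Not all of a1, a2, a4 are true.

a1=F; a2=T; a3=F; a4=F; a5=T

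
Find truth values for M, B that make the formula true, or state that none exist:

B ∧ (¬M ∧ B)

M: False, B: True

  ¬M ∧ B = True
    ¬M = True
Both conjuncts True, so the formula holds.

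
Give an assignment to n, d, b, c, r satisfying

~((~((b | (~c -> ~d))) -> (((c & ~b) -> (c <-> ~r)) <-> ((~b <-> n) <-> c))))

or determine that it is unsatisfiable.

n: True; d: True; b: False; c: False; r: False

  ~((~((b | (~c -> ~d))) -> (((c & ~b) -> (c <-> ~r)) <-> ((~b <-> n) <-> c)))) = True
    ~((b | (~c -> ~d))) -> (((c & ~b) -> (c <-> ~r)) <-> ((~b <-> n) <-> c)) = False
      ~((b | (~c -> ~d))) = True
        b | (~c -> ~d) = False
          ~c -> ~d = False
            ~c = True
            ~d = False
      ((c & ~b) -> (c <-> ~r)) <-> ((~b <-> n) <-> c) = False
        (c & ~b) -> (c <-> ~r) = True
          c & ~b = False
            ~b = True
          c <-> ~r = False
            ~r = True
        (~b <-> n) <-> c = False
          ~b <-> n = True
            ~b = True
The formula evaluates to True.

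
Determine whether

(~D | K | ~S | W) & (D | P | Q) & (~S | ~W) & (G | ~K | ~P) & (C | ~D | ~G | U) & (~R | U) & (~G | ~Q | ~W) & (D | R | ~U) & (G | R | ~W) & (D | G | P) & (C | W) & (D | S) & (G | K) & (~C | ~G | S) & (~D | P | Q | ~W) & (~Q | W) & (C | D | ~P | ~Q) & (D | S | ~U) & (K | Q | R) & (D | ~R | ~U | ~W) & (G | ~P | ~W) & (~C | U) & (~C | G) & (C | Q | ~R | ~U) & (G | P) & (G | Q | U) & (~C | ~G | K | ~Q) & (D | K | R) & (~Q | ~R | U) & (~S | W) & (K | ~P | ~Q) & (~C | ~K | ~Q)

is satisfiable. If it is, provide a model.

P = True, R = False, S = False, U = True, D = True, C = False, W = True, G = True, K = True, Q = False

Set P = True.
Set R = False.
Try S = True:
  (~S | ~W) forces W = False.
  clause (~S | W) is falsified — backtrack.
So S = False.
  then (D | S) forces D = True.
Try U = False:
  (~C | U) forces C = False.
  (C | ~D | ~G | U) forces G = False.
  (G | ~K | ~P) forces K = False.
  clause (G | K) is falsified — backtrack.
So U = True.
Try C = True:
  (~C | ~G | S) forces G = False.
  clause (~C | G) is falsified — backtrack.
So C = False.
  then (C | W) forces W = True.
  then (G | ~P | ~W) forces G = True.
  then (~G | ~Q | ~W) forces Q = False.
  then (K | Q | R) forces K = True.
All clauses satisfied.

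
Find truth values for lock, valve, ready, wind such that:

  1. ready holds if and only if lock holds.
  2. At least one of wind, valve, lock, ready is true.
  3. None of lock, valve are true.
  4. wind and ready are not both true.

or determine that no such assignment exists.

lock = False, valve = False, ready = False, wind = True

  (1) ready=F, lock=F — same ✓
  (2) {wind, valve, lock, ready}: 1 true — at least one ✓
  (3) {lock, valve}: 0 true — none ✓
  (4) wind=T, ready=F — not both ✓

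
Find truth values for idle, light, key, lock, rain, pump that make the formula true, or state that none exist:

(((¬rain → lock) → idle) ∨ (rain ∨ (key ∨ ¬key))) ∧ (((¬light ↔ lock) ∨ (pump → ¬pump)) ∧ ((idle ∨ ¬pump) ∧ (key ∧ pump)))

idle = True; light = True; key = True; lock = False; rain = True; pump = True

  ((¬rain → lock) → idle) ∨ (rain ∨ (key ∨ ¬key)) = True
    (¬rain → lock) → idle = True
      ¬rain → lock = True
        ¬rain = False
    rain ∨ (key ∨ ¬key) = True
      key ∨ ¬key = True
        ¬key = False
  ((¬light ↔ lock) ∨ (pump → ¬pump)) ∧ ((idle ∨ ¬pump) ∧ (key ∧ pump)) = True
    (¬light ↔ lock) ∨ (pump → ¬pump) = True
      ¬light ↔ lock = True
        ¬light = False
      pump → ¬pump = False
        ¬pump = False
    (idle ∨ ¬pump) ∧ (key ∧ pump) = True
      idle ∨ ¬pump = True
        ¬pump = False
      key ∧ pump = True
Both conjuncts True, so the formula holds.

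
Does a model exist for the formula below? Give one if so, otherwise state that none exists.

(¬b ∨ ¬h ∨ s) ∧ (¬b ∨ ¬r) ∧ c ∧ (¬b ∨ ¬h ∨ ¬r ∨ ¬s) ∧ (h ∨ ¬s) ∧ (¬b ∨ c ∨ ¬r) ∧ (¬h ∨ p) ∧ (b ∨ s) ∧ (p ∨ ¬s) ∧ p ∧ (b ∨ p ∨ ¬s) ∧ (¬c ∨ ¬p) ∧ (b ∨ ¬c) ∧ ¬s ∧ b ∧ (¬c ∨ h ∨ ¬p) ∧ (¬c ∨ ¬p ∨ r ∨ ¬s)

Case p = True:
  (c) forces c = True.
  Clause (¬c ∨ ¬p) is falsified — contradiction.
Case p = False:
  Clause (p) is falsified — contradiction.
Both cases fail, so the formula is unsatisfiable.

Unsatisfiable — no assignment works.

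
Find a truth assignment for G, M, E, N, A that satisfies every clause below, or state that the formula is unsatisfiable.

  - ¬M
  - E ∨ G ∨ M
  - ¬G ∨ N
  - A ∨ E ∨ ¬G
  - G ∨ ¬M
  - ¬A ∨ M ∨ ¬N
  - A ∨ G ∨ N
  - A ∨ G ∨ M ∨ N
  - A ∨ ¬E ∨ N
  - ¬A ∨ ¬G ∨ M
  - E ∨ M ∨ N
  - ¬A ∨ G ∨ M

G=T, M=F, E=T, N=T, A=F

Unit clause (¬M) forces M = False.
Set G = True.
  then (¬G ∨ N) forces N = True.
  then (¬A ∨ M ∨ ¬N) forces A = False.
  then (A ∨ E ∨ ¬G) forces E = True.
All clauses satisfied.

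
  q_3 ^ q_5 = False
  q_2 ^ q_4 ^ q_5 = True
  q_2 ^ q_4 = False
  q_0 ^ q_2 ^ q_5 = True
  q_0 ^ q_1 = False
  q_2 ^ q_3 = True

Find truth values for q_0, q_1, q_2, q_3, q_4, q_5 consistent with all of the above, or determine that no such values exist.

q_0=F, q_1=F, q_2=F, q_3=T, q_4=F, q_5=T

q_3 ^ q_5 = T ^ T = False ✓
q_2 ^ q_4 ^ q_5 = F ^ F ^ T = True ✓
q_2 ^ q_4 = F ^ F = False ✓
q_0 ^ q_2 ^ q_5 = F ^ F ^ T = True ✓
q_0 ^ q_1 = F ^ F = False ✓
q_2 ^ q_3 = F ^ T = True ✓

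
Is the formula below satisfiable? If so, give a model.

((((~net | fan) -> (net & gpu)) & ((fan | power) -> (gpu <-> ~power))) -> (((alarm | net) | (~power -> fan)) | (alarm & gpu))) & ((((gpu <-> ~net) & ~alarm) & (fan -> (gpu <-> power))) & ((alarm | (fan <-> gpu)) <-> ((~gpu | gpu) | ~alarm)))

power: True, fan: False, alarm: False, net: True, gpu: False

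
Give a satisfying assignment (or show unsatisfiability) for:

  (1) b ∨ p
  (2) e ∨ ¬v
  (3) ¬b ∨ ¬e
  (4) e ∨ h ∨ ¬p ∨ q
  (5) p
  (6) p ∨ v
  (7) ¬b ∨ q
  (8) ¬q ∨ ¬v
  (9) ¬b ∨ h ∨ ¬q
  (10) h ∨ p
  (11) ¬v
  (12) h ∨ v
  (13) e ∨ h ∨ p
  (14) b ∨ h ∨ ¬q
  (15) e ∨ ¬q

q = True, h = True, e = True, b = False, v = False, p = True

Unit clause (p) forces p = True.
Unit clause (¬v) forces v = False.
In (h ∨ v) only h is left, so h = True.
Set q = True.
  then (e ∨ ¬q) forces e = True.
  then (¬b ∨ ¬e) forces b = False.
All clauses satisfied.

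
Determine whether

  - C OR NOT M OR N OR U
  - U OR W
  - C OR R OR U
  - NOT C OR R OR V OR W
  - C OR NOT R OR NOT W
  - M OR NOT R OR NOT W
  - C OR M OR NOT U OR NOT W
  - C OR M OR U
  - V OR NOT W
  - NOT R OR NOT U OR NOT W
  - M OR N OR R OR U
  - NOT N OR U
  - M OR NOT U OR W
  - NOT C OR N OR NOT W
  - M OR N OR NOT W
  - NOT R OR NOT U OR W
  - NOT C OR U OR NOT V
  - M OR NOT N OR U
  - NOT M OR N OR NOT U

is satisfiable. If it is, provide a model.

Set R = False.
Set N = True.
  then (NOT N OR U) forces U = True.
Set W = False.
  then (M OR NOT U OR W) forces M = True.
Set C = False.
Set V = False.
All clauses satisfied.

R=F; N=T; W=F; U=T; C=F; M=T; V=F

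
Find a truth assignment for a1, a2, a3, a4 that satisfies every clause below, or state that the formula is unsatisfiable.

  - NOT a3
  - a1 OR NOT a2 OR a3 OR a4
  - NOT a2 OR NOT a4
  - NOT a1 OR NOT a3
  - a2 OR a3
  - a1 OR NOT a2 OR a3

Unit clause (NOT a3) forces a3 = False.
In (a2 OR a3) only a2 is left, so a2 = True.
In (a1 OR NOT a2 OR a3) only a1 is left, so a1 = True.
In (NOT a2 OR NOT a4) only NOT a4 is left, so a4 = False.
Check each clause:
  (NOT a3): NOT a3 holds.
  (a1 OR NOT a2 OR a3 OR a4): a1 holds.
  (NOT a2 OR NOT a4): NOT a4 holds.
  (NOT a1 OR NOT a3): NOT a3 holds.
  (a2 OR a3): a2 holds.
  (a1 OR NOT a2 OR a3): a1 holds.
All clauses satisfied.

a1 = True; a2 = True; a3 = False; a4 = False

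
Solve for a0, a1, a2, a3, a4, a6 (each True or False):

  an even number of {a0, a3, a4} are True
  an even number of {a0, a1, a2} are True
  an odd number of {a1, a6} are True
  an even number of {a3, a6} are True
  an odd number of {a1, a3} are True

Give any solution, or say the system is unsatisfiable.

a0: False; a1: False; a2: False; a3: True; a4: True; a6: True

{a0, a3, a4}: 2 true → even ✓
{a0, a1, a2}: 0 true → even ✓
{a1, a6}: 1 true → odd ✓
{a3, a6}: 2 true → even ✓
{a1, a3}: 1 true → odd ✓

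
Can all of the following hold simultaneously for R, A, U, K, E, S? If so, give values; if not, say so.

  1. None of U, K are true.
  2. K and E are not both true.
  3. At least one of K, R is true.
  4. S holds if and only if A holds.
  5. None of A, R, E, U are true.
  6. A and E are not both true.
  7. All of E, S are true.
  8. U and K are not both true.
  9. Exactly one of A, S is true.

No satisfying assignment exists.

Case E = True:
  Constraint (5) is violated (E=T) — contradiction.
Case E = False:
  Constraint (7) is violated (E=F) — contradiction.
Both cases fail — unsatisfiable.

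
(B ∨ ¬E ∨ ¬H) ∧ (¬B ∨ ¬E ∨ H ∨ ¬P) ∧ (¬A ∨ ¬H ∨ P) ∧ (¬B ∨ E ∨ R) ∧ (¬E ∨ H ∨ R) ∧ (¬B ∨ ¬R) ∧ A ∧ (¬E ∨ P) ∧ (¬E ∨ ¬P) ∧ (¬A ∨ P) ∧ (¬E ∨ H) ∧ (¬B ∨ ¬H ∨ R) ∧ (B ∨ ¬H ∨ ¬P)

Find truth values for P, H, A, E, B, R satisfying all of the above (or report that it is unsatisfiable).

Unit clause (A) forces A = True.
In (¬A ∨ P) only P is left, so P = True.
In (¬E ∨ ¬P) only ¬E is left, so E = False.
Try H = True:
  (B ∨ ¬H ∨ ¬P) forces B = True.
  (¬B ∨ E ∨ R) forces R = True.
  clause (¬B ∨ ¬R) is falsified — backtrack.
So H = False.
Set B = False.
Set R = False.
All clauses satisfied.

P = True, H = False, A = True, E = False, B = False, R = False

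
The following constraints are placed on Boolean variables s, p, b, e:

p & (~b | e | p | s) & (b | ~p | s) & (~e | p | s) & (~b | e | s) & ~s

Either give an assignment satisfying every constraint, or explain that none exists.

s=F; p=T; b=T; e=T

Unit clause (p) forces p = True.
Unit clause (~s) forces s = False.
In (b | ~p | s) only b is left, so b = True.
In (~b | e | s) only e is left, so e = True.
Check each clause:
  (p): p holds.
  (~b | e | p | s): e holds.
  (b | ~p | s): b holds.
  (~e | p | s): p holds.
  (~b | e | s): e holds.
  (~s): ~s holds.
All clauses satisfied.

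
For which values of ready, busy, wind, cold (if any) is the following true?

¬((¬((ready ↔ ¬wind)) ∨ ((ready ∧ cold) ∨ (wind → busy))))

ready: False; busy: False; wind: True; cold: False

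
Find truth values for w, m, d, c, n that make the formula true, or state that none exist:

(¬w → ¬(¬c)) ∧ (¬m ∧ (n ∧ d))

w = True, m = False, d = True, c = True, n = True

  ¬w → ¬(¬c) = True
    ¬w = False
    ¬(¬c) = True
      ¬c = False
  ¬m ∧ (n ∧ d) = True
    ¬m = True
    n ∧ d = True
Both conjuncts True, so the formula holds.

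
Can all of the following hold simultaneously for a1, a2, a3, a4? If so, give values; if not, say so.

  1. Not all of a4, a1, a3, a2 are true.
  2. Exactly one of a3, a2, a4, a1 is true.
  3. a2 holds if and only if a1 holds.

a1=F; a2=F; a3=F; a4=T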